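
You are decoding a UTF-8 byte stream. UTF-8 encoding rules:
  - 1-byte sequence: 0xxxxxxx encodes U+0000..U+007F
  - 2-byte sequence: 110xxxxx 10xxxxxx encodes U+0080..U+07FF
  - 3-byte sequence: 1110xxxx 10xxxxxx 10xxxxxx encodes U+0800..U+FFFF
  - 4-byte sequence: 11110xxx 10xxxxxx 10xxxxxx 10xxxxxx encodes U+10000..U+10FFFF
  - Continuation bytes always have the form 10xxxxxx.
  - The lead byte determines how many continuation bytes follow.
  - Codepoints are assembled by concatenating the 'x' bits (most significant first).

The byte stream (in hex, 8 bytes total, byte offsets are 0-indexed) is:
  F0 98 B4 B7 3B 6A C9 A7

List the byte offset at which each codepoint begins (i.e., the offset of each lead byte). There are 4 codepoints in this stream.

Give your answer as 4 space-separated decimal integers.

Byte[0]=F0: 4-byte lead, need 3 cont bytes. acc=0x0
Byte[1]=98: continuation. acc=(acc<<6)|0x18=0x18
Byte[2]=B4: continuation. acc=(acc<<6)|0x34=0x634
Byte[3]=B7: continuation. acc=(acc<<6)|0x37=0x18D37
Completed: cp=U+18D37 (starts at byte 0)
Byte[4]=3B: 1-byte ASCII. cp=U+003B
Byte[5]=6A: 1-byte ASCII. cp=U+006A
Byte[6]=C9: 2-byte lead, need 1 cont bytes. acc=0x9
Byte[7]=A7: continuation. acc=(acc<<6)|0x27=0x267
Completed: cp=U+0267 (starts at byte 6)

Answer: 0 4 5 6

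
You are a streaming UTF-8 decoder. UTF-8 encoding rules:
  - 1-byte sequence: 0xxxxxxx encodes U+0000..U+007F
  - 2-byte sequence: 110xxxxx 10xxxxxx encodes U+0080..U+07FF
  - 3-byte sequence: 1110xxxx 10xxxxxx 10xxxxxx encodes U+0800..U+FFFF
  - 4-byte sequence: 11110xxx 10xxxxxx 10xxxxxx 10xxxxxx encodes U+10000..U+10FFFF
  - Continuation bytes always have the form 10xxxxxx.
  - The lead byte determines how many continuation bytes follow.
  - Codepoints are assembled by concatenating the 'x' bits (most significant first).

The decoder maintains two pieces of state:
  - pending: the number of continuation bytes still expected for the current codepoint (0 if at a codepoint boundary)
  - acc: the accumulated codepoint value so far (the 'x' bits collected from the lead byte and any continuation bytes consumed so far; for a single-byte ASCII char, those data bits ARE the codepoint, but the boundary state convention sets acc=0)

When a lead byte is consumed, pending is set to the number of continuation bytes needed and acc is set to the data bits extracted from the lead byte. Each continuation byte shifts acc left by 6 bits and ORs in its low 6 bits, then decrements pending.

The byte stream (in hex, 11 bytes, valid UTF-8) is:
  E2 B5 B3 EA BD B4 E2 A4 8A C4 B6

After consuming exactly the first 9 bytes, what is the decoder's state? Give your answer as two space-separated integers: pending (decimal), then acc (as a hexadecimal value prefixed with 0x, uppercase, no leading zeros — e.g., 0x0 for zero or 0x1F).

Byte[0]=E2: 3-byte lead. pending=2, acc=0x2
Byte[1]=B5: continuation. acc=(acc<<6)|0x35=0xB5, pending=1
Byte[2]=B3: continuation. acc=(acc<<6)|0x33=0x2D73, pending=0
Byte[3]=EA: 3-byte lead. pending=2, acc=0xA
Byte[4]=BD: continuation. acc=(acc<<6)|0x3D=0x2BD, pending=1
Byte[5]=B4: continuation. acc=(acc<<6)|0x34=0xAF74, pending=0
Byte[6]=E2: 3-byte lead. pending=2, acc=0x2
Byte[7]=A4: continuation. acc=(acc<<6)|0x24=0xA4, pending=1
Byte[8]=8A: continuation. acc=(acc<<6)|0x0A=0x290A, pending=0

Answer: 0 0x290A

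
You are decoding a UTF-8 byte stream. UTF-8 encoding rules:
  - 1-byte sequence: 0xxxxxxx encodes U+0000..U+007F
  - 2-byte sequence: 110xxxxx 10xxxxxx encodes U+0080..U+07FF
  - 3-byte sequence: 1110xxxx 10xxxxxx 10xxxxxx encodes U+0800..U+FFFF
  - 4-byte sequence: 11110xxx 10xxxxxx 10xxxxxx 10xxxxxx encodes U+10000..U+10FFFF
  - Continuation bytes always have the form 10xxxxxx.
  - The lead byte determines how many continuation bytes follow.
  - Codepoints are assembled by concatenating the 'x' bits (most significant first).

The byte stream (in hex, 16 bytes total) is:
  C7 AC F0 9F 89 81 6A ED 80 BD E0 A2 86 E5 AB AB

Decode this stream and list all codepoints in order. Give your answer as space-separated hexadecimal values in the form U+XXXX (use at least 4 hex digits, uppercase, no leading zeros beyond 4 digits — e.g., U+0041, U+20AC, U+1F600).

Answer: U+01EC U+1F241 U+006A U+D03D U+0886 U+5AEB

Derivation:
Byte[0]=C7: 2-byte lead, need 1 cont bytes. acc=0x7
Byte[1]=AC: continuation. acc=(acc<<6)|0x2C=0x1EC
Completed: cp=U+01EC (starts at byte 0)
Byte[2]=F0: 4-byte lead, need 3 cont bytes. acc=0x0
Byte[3]=9F: continuation. acc=(acc<<6)|0x1F=0x1F
Byte[4]=89: continuation. acc=(acc<<6)|0x09=0x7C9
Byte[5]=81: continuation. acc=(acc<<6)|0x01=0x1F241
Completed: cp=U+1F241 (starts at byte 2)
Byte[6]=6A: 1-byte ASCII. cp=U+006A
Byte[7]=ED: 3-byte lead, need 2 cont bytes. acc=0xD
Byte[8]=80: continuation. acc=(acc<<6)|0x00=0x340
Byte[9]=BD: continuation. acc=(acc<<6)|0x3D=0xD03D
Completed: cp=U+D03D (starts at byte 7)
Byte[10]=E0: 3-byte lead, need 2 cont bytes. acc=0x0
Byte[11]=A2: continuation. acc=(acc<<6)|0x22=0x22
Byte[12]=86: continuation. acc=(acc<<6)|0x06=0x886
Completed: cp=U+0886 (starts at byte 10)
Byte[13]=E5: 3-byte lead, need 2 cont bytes. acc=0x5
Byte[14]=AB: continuation. acc=(acc<<6)|0x2B=0x16B
Byte[15]=AB: continuation. acc=(acc<<6)|0x2B=0x5AEB
Completed: cp=U+5AEB (starts at byte 13)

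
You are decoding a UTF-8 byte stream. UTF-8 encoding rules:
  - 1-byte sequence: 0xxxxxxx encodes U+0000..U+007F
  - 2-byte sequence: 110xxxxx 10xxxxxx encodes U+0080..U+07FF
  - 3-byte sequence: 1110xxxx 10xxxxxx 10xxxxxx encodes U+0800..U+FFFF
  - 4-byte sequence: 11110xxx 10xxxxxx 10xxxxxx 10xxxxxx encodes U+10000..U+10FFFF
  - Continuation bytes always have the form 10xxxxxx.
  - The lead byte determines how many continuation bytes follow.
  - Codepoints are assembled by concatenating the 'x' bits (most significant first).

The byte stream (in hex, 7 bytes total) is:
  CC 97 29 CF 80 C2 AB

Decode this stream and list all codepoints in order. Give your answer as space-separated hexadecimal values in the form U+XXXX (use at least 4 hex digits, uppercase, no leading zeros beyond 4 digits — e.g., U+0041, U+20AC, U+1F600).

Answer: U+0317 U+0029 U+03C0 U+00AB

Derivation:
Byte[0]=CC: 2-byte lead, need 1 cont bytes. acc=0xC
Byte[1]=97: continuation. acc=(acc<<6)|0x17=0x317
Completed: cp=U+0317 (starts at byte 0)
Byte[2]=29: 1-byte ASCII. cp=U+0029
Byte[3]=CF: 2-byte lead, need 1 cont bytes. acc=0xF
Byte[4]=80: continuation. acc=(acc<<6)|0x00=0x3C0
Completed: cp=U+03C0 (starts at byte 3)
Byte[5]=C2: 2-byte lead, need 1 cont bytes. acc=0x2
Byte[6]=AB: continuation. acc=(acc<<6)|0x2B=0xAB
Completed: cp=U+00AB (starts at byte 5)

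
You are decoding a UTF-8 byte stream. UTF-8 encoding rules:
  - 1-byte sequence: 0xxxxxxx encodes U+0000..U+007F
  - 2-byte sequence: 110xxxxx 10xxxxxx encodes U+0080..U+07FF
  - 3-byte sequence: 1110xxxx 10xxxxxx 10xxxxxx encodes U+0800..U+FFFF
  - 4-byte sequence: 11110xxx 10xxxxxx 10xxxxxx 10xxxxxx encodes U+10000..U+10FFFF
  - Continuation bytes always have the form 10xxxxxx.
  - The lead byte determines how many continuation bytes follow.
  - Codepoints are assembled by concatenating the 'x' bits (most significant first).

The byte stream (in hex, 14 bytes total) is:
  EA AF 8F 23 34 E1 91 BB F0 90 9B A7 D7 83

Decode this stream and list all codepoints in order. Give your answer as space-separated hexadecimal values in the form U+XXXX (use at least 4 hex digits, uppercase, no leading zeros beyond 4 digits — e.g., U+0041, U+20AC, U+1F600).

Byte[0]=EA: 3-byte lead, need 2 cont bytes. acc=0xA
Byte[1]=AF: continuation. acc=(acc<<6)|0x2F=0x2AF
Byte[2]=8F: continuation. acc=(acc<<6)|0x0F=0xABCF
Completed: cp=U+ABCF (starts at byte 0)
Byte[3]=23: 1-byte ASCII. cp=U+0023
Byte[4]=34: 1-byte ASCII. cp=U+0034
Byte[5]=E1: 3-byte lead, need 2 cont bytes. acc=0x1
Byte[6]=91: continuation. acc=(acc<<6)|0x11=0x51
Byte[7]=BB: continuation. acc=(acc<<6)|0x3B=0x147B
Completed: cp=U+147B (starts at byte 5)
Byte[8]=F0: 4-byte lead, need 3 cont bytes. acc=0x0
Byte[9]=90: continuation. acc=(acc<<6)|0x10=0x10
Byte[10]=9B: continuation. acc=(acc<<6)|0x1B=0x41B
Byte[11]=A7: continuation. acc=(acc<<6)|0x27=0x106E7
Completed: cp=U+106E7 (starts at byte 8)
Byte[12]=D7: 2-byte lead, need 1 cont bytes. acc=0x17
Byte[13]=83: continuation. acc=(acc<<6)|0x03=0x5C3
Completed: cp=U+05C3 (starts at byte 12)

Answer: U+ABCF U+0023 U+0034 U+147B U+106E7 U+05C3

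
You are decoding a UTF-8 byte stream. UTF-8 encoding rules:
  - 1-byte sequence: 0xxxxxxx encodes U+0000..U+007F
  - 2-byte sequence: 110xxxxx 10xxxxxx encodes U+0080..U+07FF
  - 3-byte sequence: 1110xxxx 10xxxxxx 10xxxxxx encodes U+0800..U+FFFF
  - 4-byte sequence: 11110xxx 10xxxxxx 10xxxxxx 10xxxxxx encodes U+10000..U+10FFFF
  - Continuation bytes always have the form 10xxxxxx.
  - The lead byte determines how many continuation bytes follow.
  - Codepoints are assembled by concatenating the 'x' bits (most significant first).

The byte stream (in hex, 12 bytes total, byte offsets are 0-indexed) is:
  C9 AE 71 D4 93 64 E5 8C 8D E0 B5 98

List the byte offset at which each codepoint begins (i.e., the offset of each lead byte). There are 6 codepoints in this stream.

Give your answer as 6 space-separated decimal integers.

Answer: 0 2 3 5 6 9

Derivation:
Byte[0]=C9: 2-byte lead, need 1 cont bytes. acc=0x9
Byte[1]=AE: continuation. acc=(acc<<6)|0x2E=0x26E
Completed: cp=U+026E (starts at byte 0)
Byte[2]=71: 1-byte ASCII. cp=U+0071
Byte[3]=D4: 2-byte lead, need 1 cont bytes. acc=0x14
Byte[4]=93: continuation. acc=(acc<<6)|0x13=0x513
Completed: cp=U+0513 (starts at byte 3)
Byte[5]=64: 1-byte ASCII. cp=U+0064
Byte[6]=E5: 3-byte lead, need 2 cont bytes. acc=0x5
Byte[7]=8C: continuation. acc=(acc<<6)|0x0C=0x14C
Byte[8]=8D: continuation. acc=(acc<<6)|0x0D=0x530D
Completed: cp=U+530D (starts at byte 6)
Byte[9]=E0: 3-byte lead, need 2 cont bytes. acc=0x0
Byte[10]=B5: continuation. acc=(acc<<6)|0x35=0x35
Byte[11]=98: continuation. acc=(acc<<6)|0x18=0xD58
Completed: cp=U+0D58 (starts at byte 9)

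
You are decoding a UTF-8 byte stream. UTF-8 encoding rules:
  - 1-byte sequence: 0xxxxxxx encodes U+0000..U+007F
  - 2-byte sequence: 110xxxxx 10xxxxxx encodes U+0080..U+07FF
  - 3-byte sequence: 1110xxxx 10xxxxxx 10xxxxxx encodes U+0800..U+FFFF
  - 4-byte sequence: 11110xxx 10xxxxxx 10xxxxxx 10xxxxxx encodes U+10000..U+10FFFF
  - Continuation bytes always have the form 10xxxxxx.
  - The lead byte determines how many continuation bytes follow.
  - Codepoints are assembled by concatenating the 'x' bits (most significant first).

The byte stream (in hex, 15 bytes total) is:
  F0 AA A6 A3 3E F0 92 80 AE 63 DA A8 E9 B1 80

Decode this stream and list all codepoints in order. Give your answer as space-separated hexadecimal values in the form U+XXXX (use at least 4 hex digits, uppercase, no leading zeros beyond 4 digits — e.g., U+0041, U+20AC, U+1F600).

Byte[0]=F0: 4-byte lead, need 3 cont bytes. acc=0x0
Byte[1]=AA: continuation. acc=(acc<<6)|0x2A=0x2A
Byte[2]=A6: continuation. acc=(acc<<6)|0x26=0xAA6
Byte[3]=A3: continuation. acc=(acc<<6)|0x23=0x2A9A3
Completed: cp=U+2A9A3 (starts at byte 0)
Byte[4]=3E: 1-byte ASCII. cp=U+003E
Byte[5]=F0: 4-byte lead, need 3 cont bytes. acc=0x0
Byte[6]=92: continuation. acc=(acc<<6)|0x12=0x12
Byte[7]=80: continuation. acc=(acc<<6)|0x00=0x480
Byte[8]=AE: continuation. acc=(acc<<6)|0x2E=0x1202E
Completed: cp=U+1202E (starts at byte 5)
Byte[9]=63: 1-byte ASCII. cp=U+0063
Byte[10]=DA: 2-byte lead, need 1 cont bytes. acc=0x1A
Byte[11]=A8: continuation. acc=(acc<<6)|0x28=0x6A8
Completed: cp=U+06A8 (starts at byte 10)
Byte[12]=E9: 3-byte lead, need 2 cont bytes. acc=0x9
Byte[13]=B1: continuation. acc=(acc<<6)|0x31=0x271
Byte[14]=80: continuation. acc=(acc<<6)|0x00=0x9C40
Completed: cp=U+9C40 (starts at byte 12)

Answer: U+2A9A3 U+003E U+1202E U+0063 U+06A8 U+9C40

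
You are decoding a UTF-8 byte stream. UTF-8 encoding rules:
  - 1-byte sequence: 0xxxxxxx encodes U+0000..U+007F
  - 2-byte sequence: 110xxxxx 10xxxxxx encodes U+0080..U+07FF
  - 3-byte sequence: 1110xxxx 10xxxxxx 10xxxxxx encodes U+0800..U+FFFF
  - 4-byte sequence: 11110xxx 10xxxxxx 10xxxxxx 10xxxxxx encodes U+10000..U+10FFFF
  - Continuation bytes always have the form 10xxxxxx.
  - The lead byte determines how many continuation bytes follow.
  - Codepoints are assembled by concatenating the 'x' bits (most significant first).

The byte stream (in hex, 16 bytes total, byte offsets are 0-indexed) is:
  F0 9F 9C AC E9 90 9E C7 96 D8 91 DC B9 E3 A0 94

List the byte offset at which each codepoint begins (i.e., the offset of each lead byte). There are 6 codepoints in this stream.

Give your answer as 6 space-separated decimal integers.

Byte[0]=F0: 4-byte lead, need 3 cont bytes. acc=0x0
Byte[1]=9F: continuation. acc=(acc<<6)|0x1F=0x1F
Byte[2]=9C: continuation. acc=(acc<<6)|0x1C=0x7DC
Byte[3]=AC: continuation. acc=(acc<<6)|0x2C=0x1F72C
Completed: cp=U+1F72C (starts at byte 0)
Byte[4]=E9: 3-byte lead, need 2 cont bytes. acc=0x9
Byte[5]=90: continuation. acc=(acc<<6)|0x10=0x250
Byte[6]=9E: continuation. acc=(acc<<6)|0x1E=0x941E
Completed: cp=U+941E (starts at byte 4)
Byte[7]=C7: 2-byte lead, need 1 cont bytes. acc=0x7
Byte[8]=96: continuation. acc=(acc<<6)|0x16=0x1D6
Completed: cp=U+01D6 (starts at byte 7)
Byte[9]=D8: 2-byte lead, need 1 cont bytes. acc=0x18
Byte[10]=91: continuation. acc=(acc<<6)|0x11=0x611
Completed: cp=U+0611 (starts at byte 9)
Byte[11]=DC: 2-byte lead, need 1 cont bytes. acc=0x1C
Byte[12]=B9: continuation. acc=(acc<<6)|0x39=0x739
Completed: cp=U+0739 (starts at byte 11)
Byte[13]=E3: 3-byte lead, need 2 cont bytes. acc=0x3
Byte[14]=A0: continuation. acc=(acc<<6)|0x20=0xE0
Byte[15]=94: continuation. acc=(acc<<6)|0x14=0x3814
Completed: cp=U+3814 (starts at byte 13)

Answer: 0 4 7 9 11 13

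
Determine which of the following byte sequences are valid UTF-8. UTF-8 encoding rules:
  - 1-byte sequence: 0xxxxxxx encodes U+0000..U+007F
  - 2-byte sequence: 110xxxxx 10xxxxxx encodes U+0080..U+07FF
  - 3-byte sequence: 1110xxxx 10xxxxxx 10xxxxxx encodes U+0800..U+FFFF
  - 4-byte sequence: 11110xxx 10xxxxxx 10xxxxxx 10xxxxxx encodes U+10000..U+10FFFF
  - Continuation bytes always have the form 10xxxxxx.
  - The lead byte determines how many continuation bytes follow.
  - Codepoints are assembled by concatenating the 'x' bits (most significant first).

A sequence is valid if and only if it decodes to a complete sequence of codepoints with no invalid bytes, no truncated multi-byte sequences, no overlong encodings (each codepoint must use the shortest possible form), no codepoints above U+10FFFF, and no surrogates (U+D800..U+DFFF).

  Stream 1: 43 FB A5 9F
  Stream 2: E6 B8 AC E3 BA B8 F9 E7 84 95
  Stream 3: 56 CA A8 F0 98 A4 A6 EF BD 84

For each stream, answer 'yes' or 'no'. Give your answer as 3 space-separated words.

Answer: no no yes

Derivation:
Stream 1: error at byte offset 1. INVALID
Stream 2: error at byte offset 6. INVALID
Stream 3: decodes cleanly. VALID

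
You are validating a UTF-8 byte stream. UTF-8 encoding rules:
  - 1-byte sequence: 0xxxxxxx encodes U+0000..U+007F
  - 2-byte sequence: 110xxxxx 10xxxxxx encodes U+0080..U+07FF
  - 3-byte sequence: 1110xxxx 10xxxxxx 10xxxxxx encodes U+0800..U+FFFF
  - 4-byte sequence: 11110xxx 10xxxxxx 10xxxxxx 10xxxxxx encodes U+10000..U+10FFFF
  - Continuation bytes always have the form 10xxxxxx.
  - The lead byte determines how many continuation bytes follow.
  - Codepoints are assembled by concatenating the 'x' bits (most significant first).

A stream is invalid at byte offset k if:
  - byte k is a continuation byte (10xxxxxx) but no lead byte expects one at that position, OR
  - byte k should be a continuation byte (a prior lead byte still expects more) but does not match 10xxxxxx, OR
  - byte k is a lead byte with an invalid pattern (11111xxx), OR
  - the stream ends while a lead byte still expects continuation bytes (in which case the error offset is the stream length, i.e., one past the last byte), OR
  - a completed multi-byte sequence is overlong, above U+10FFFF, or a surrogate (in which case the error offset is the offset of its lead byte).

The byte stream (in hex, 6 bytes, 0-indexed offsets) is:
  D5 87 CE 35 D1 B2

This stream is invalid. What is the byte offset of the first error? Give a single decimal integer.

Answer: 3

Derivation:
Byte[0]=D5: 2-byte lead, need 1 cont bytes. acc=0x15
Byte[1]=87: continuation. acc=(acc<<6)|0x07=0x547
Completed: cp=U+0547 (starts at byte 0)
Byte[2]=CE: 2-byte lead, need 1 cont bytes. acc=0xE
Byte[3]=35: expected 10xxxxxx continuation. INVALID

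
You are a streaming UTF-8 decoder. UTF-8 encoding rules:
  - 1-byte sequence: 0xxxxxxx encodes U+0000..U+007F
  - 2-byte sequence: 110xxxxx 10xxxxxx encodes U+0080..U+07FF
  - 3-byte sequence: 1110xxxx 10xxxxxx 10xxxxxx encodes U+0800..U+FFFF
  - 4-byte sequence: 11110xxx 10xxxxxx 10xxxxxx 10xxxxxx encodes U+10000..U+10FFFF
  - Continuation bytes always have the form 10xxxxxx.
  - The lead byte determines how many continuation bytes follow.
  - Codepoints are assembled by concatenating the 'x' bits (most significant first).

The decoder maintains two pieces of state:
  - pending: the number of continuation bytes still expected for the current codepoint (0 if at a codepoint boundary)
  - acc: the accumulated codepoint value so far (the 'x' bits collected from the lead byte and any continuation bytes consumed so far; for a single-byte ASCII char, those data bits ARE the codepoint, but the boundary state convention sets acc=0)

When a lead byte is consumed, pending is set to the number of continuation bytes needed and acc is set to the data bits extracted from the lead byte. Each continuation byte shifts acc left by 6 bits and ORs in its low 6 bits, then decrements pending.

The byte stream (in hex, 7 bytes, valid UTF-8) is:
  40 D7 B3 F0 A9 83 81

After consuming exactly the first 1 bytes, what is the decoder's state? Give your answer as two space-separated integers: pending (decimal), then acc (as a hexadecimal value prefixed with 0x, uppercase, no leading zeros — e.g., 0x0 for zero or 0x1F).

Answer: 0 0x0

Derivation:
Byte[0]=40: 1-byte. pending=0, acc=0x0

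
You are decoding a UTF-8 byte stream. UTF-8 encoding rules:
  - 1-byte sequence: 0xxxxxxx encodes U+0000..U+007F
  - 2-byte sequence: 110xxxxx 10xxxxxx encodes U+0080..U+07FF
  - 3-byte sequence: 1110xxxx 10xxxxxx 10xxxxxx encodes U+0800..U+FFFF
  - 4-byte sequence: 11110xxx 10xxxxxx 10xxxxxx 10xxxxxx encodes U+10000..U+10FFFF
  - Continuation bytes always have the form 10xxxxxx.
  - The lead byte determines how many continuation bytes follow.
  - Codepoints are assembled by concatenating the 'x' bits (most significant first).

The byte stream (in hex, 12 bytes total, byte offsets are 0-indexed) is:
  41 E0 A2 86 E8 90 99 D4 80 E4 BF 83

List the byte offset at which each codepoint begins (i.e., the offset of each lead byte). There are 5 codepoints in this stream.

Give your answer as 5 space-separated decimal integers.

Answer: 0 1 4 7 9

Derivation:
Byte[0]=41: 1-byte ASCII. cp=U+0041
Byte[1]=E0: 3-byte lead, need 2 cont bytes. acc=0x0
Byte[2]=A2: continuation. acc=(acc<<6)|0x22=0x22
Byte[3]=86: continuation. acc=(acc<<6)|0x06=0x886
Completed: cp=U+0886 (starts at byte 1)
Byte[4]=E8: 3-byte lead, need 2 cont bytes. acc=0x8
Byte[5]=90: continuation. acc=(acc<<6)|0x10=0x210
Byte[6]=99: continuation. acc=(acc<<6)|0x19=0x8419
Completed: cp=U+8419 (starts at byte 4)
Byte[7]=D4: 2-byte lead, need 1 cont bytes. acc=0x14
Byte[8]=80: continuation. acc=(acc<<6)|0x00=0x500
Completed: cp=U+0500 (starts at byte 7)
Byte[9]=E4: 3-byte lead, need 2 cont bytes. acc=0x4
Byte[10]=BF: continuation. acc=(acc<<6)|0x3F=0x13F
Byte[11]=83: continuation. acc=(acc<<6)|0x03=0x4FC3
Completed: cp=U+4FC3 (starts at byte 9)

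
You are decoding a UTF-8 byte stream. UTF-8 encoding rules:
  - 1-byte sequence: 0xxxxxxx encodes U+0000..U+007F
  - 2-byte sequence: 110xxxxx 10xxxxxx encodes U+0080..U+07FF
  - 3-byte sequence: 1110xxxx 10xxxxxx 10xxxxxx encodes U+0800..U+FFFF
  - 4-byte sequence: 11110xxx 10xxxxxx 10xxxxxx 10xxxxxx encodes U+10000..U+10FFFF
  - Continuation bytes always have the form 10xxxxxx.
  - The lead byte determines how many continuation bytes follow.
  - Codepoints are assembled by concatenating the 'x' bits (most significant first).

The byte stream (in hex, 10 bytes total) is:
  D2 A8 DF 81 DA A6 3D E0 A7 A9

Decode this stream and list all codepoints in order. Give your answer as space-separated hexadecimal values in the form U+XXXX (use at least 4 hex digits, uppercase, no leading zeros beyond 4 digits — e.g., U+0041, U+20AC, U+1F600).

Answer: U+04A8 U+07C1 U+06A6 U+003D U+09E9

Derivation:
Byte[0]=D2: 2-byte lead, need 1 cont bytes. acc=0x12
Byte[1]=A8: continuation. acc=(acc<<6)|0x28=0x4A8
Completed: cp=U+04A8 (starts at byte 0)
Byte[2]=DF: 2-byte lead, need 1 cont bytes. acc=0x1F
Byte[3]=81: continuation. acc=(acc<<6)|0x01=0x7C1
Completed: cp=U+07C1 (starts at byte 2)
Byte[4]=DA: 2-byte lead, need 1 cont bytes. acc=0x1A
Byte[5]=A6: continuation. acc=(acc<<6)|0x26=0x6A6
Completed: cp=U+06A6 (starts at byte 4)
Byte[6]=3D: 1-byte ASCII. cp=U+003D
Byte[7]=E0: 3-byte lead, need 2 cont bytes. acc=0x0
Byte[8]=A7: continuation. acc=(acc<<6)|0x27=0x27
Byte[9]=A9: continuation. acc=(acc<<6)|0x29=0x9E9
Completed: cp=U+09E9 (starts at byte 7)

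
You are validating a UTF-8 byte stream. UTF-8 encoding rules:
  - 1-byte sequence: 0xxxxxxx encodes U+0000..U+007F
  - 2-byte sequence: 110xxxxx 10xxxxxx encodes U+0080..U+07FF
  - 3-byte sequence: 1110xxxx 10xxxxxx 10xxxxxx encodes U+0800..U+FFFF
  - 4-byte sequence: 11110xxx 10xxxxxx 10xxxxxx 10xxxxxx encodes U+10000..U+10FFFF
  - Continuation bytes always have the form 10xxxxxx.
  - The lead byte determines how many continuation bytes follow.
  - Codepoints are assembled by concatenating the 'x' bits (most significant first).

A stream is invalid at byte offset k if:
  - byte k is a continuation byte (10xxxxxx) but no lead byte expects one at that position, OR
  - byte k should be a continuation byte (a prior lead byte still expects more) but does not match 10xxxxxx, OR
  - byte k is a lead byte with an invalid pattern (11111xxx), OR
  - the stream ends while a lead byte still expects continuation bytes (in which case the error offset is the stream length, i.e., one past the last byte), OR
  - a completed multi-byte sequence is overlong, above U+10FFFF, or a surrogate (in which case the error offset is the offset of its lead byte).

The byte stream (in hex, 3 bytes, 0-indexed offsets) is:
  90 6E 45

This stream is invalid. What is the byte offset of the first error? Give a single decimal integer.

Byte[0]=90: INVALID lead byte (not 0xxx/110x/1110/11110)

Answer: 0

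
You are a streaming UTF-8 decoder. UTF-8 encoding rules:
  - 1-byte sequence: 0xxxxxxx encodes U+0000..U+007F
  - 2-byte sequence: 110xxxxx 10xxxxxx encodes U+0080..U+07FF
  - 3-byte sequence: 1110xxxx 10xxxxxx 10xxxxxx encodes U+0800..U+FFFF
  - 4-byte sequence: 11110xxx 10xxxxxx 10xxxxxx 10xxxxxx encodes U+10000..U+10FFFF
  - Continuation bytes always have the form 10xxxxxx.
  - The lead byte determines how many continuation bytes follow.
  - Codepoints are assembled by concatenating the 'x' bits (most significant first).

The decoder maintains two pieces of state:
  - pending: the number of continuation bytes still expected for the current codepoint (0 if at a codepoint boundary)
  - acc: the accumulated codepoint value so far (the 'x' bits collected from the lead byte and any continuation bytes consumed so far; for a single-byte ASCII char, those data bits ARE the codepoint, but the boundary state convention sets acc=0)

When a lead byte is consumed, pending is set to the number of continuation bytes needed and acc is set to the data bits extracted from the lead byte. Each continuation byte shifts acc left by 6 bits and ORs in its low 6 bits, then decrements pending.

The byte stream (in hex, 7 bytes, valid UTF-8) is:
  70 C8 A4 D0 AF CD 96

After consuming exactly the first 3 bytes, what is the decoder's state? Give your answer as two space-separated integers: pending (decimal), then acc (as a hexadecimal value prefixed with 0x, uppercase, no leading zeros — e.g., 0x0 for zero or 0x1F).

Answer: 0 0x224

Derivation:
Byte[0]=70: 1-byte. pending=0, acc=0x0
Byte[1]=C8: 2-byte lead. pending=1, acc=0x8
Byte[2]=A4: continuation. acc=(acc<<6)|0x24=0x224, pending=0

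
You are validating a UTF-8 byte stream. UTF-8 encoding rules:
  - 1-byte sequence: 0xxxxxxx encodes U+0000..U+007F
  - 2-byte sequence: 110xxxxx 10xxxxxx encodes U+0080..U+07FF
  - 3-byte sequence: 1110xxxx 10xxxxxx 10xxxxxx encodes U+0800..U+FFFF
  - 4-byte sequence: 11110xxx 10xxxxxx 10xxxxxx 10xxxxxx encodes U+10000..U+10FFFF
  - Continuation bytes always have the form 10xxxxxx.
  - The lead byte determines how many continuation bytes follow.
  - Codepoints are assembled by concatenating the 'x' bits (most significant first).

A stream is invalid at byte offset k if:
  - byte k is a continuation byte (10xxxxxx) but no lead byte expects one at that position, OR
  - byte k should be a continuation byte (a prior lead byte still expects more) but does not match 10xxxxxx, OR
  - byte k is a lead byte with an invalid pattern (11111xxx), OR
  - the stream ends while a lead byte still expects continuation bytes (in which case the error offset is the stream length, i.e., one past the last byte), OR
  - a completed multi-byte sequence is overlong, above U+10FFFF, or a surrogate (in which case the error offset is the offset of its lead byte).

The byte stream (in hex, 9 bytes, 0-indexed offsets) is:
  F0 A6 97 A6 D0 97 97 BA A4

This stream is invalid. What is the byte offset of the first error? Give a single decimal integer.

Answer: 6

Derivation:
Byte[0]=F0: 4-byte lead, need 3 cont bytes. acc=0x0
Byte[1]=A6: continuation. acc=(acc<<6)|0x26=0x26
Byte[2]=97: continuation. acc=(acc<<6)|0x17=0x997
Byte[3]=A6: continuation. acc=(acc<<6)|0x26=0x265E6
Completed: cp=U+265E6 (starts at byte 0)
Byte[4]=D0: 2-byte lead, need 1 cont bytes. acc=0x10
Byte[5]=97: continuation. acc=(acc<<6)|0x17=0x417
Completed: cp=U+0417 (starts at byte 4)
Byte[6]=97: INVALID lead byte (not 0xxx/110x/1110/11110)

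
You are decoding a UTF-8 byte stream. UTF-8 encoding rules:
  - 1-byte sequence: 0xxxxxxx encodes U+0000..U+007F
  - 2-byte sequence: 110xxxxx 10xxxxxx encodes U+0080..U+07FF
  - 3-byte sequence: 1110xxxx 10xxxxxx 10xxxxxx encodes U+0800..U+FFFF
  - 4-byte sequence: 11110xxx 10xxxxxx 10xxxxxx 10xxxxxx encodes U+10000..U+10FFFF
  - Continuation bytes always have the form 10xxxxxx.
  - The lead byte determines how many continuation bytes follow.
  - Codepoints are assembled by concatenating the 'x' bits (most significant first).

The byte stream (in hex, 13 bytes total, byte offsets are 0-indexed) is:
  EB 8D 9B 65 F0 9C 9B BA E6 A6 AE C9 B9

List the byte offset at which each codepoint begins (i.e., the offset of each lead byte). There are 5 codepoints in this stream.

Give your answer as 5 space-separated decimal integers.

Answer: 0 3 4 8 11

Derivation:
Byte[0]=EB: 3-byte lead, need 2 cont bytes. acc=0xB
Byte[1]=8D: continuation. acc=(acc<<6)|0x0D=0x2CD
Byte[2]=9B: continuation. acc=(acc<<6)|0x1B=0xB35B
Completed: cp=U+B35B (starts at byte 0)
Byte[3]=65: 1-byte ASCII. cp=U+0065
Byte[4]=F0: 4-byte lead, need 3 cont bytes. acc=0x0
Byte[5]=9C: continuation. acc=(acc<<6)|0x1C=0x1C
Byte[6]=9B: continuation. acc=(acc<<6)|0x1B=0x71B
Byte[7]=BA: continuation. acc=(acc<<6)|0x3A=0x1C6FA
Completed: cp=U+1C6FA (starts at byte 4)
Byte[8]=E6: 3-byte lead, need 2 cont bytes. acc=0x6
Byte[9]=A6: continuation. acc=(acc<<6)|0x26=0x1A6
Byte[10]=AE: continuation. acc=(acc<<6)|0x2E=0x69AE
Completed: cp=U+69AE (starts at byte 8)
Byte[11]=C9: 2-byte lead, need 1 cont bytes. acc=0x9
Byte[12]=B9: continuation. acc=(acc<<6)|0x39=0x279
Completed: cp=U+0279 (starts at byte 11)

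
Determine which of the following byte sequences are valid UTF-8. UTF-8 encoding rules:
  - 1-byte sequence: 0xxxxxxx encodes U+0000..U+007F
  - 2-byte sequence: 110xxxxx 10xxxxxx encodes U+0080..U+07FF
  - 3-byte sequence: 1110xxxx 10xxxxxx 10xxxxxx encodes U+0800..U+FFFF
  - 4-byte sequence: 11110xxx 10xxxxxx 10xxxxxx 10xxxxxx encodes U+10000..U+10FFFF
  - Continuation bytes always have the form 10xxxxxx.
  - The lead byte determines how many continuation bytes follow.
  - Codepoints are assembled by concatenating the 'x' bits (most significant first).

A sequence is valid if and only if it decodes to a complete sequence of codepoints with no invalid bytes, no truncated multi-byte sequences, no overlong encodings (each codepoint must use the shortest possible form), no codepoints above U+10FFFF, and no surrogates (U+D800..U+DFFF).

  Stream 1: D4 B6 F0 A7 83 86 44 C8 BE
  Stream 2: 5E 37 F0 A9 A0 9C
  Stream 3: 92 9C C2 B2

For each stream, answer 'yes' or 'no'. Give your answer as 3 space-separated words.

Answer: yes yes no

Derivation:
Stream 1: decodes cleanly. VALID
Stream 2: decodes cleanly. VALID
Stream 3: error at byte offset 0. INVALID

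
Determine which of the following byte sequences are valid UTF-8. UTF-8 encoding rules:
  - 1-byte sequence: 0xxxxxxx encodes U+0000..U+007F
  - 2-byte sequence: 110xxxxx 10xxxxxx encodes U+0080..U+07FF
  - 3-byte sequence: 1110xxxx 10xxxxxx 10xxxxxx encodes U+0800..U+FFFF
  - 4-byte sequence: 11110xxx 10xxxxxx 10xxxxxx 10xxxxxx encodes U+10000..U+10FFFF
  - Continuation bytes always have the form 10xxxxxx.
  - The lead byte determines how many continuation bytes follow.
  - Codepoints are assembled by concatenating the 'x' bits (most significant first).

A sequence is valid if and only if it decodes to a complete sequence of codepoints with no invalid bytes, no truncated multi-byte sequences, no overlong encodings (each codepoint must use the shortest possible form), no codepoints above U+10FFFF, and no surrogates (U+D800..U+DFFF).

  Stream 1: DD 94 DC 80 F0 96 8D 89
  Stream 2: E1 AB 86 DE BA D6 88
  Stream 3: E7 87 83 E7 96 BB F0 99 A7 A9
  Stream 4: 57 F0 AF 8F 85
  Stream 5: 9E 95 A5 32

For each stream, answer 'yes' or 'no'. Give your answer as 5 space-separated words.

Answer: yes yes yes yes no

Derivation:
Stream 1: decodes cleanly. VALID
Stream 2: decodes cleanly. VALID
Stream 3: decodes cleanly. VALID
Stream 4: decodes cleanly. VALID
Stream 5: error at byte offset 0. INVALID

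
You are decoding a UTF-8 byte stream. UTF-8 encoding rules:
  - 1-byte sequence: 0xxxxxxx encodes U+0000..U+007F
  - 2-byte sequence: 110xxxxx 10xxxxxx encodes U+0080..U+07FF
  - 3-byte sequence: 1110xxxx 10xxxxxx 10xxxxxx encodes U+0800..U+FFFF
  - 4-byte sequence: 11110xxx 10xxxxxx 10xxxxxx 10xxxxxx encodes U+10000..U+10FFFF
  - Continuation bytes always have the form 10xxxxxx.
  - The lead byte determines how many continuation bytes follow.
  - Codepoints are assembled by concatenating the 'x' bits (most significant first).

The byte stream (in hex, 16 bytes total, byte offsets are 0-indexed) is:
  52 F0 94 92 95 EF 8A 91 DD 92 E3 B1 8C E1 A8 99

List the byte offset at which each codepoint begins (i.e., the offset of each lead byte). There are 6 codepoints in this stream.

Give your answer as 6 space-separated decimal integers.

Byte[0]=52: 1-byte ASCII. cp=U+0052
Byte[1]=F0: 4-byte lead, need 3 cont bytes. acc=0x0
Byte[2]=94: continuation. acc=(acc<<6)|0x14=0x14
Byte[3]=92: continuation. acc=(acc<<6)|0x12=0x512
Byte[4]=95: continuation. acc=(acc<<6)|0x15=0x14495
Completed: cp=U+14495 (starts at byte 1)
Byte[5]=EF: 3-byte lead, need 2 cont bytes. acc=0xF
Byte[6]=8A: continuation. acc=(acc<<6)|0x0A=0x3CA
Byte[7]=91: continuation. acc=(acc<<6)|0x11=0xF291
Completed: cp=U+F291 (starts at byte 5)
Byte[8]=DD: 2-byte lead, need 1 cont bytes. acc=0x1D
Byte[9]=92: continuation. acc=(acc<<6)|0x12=0x752
Completed: cp=U+0752 (starts at byte 8)
Byte[10]=E3: 3-byte lead, need 2 cont bytes. acc=0x3
Byte[11]=B1: continuation. acc=(acc<<6)|0x31=0xF1
Byte[12]=8C: continuation. acc=(acc<<6)|0x0C=0x3C4C
Completed: cp=U+3C4C (starts at byte 10)
Byte[13]=E1: 3-byte lead, need 2 cont bytes. acc=0x1
Byte[14]=A8: continuation. acc=(acc<<6)|0x28=0x68
Byte[15]=99: continuation. acc=(acc<<6)|0x19=0x1A19
Completed: cp=U+1A19 (starts at byte 13)

Answer: 0 1 5 8 10 13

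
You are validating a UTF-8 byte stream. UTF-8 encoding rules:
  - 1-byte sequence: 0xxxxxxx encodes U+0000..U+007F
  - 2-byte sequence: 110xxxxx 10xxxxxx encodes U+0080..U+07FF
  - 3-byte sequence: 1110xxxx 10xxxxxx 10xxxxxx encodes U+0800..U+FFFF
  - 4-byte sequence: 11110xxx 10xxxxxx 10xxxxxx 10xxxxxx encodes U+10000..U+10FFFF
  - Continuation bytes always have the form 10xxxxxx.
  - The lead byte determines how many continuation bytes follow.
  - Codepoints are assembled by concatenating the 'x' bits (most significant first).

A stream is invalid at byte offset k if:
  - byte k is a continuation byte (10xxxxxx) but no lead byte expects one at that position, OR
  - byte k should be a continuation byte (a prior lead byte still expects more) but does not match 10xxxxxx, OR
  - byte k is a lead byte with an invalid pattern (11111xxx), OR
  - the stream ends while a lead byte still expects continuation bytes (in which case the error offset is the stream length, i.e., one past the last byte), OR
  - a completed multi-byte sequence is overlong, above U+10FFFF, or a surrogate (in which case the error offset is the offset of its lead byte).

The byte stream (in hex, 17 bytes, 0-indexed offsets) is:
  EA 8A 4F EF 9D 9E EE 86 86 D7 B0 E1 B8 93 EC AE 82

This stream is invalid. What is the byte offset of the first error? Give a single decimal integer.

Answer: 2

Derivation:
Byte[0]=EA: 3-byte lead, need 2 cont bytes. acc=0xA
Byte[1]=8A: continuation. acc=(acc<<6)|0x0A=0x28A
Byte[2]=4F: expected 10xxxxxx continuation. INVALID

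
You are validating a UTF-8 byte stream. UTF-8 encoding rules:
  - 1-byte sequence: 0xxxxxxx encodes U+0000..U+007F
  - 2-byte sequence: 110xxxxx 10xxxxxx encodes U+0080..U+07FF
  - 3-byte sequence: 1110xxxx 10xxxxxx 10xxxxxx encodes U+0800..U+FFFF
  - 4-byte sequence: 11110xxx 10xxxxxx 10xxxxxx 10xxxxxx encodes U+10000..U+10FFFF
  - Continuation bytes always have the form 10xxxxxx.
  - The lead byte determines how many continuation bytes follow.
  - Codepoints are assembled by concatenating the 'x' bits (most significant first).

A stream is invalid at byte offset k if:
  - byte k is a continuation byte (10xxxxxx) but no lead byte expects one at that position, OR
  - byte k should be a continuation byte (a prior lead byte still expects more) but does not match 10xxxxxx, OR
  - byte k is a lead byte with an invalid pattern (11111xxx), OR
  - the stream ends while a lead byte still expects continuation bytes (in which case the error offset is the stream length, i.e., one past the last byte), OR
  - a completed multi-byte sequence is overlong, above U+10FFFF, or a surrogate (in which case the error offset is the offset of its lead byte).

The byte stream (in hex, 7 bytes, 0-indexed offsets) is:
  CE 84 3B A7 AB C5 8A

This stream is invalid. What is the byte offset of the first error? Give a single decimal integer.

Byte[0]=CE: 2-byte lead, need 1 cont bytes. acc=0xE
Byte[1]=84: continuation. acc=(acc<<6)|0x04=0x384
Completed: cp=U+0384 (starts at byte 0)
Byte[2]=3B: 1-byte ASCII. cp=U+003B
Byte[3]=A7: INVALID lead byte (not 0xxx/110x/1110/11110)

Answer: 3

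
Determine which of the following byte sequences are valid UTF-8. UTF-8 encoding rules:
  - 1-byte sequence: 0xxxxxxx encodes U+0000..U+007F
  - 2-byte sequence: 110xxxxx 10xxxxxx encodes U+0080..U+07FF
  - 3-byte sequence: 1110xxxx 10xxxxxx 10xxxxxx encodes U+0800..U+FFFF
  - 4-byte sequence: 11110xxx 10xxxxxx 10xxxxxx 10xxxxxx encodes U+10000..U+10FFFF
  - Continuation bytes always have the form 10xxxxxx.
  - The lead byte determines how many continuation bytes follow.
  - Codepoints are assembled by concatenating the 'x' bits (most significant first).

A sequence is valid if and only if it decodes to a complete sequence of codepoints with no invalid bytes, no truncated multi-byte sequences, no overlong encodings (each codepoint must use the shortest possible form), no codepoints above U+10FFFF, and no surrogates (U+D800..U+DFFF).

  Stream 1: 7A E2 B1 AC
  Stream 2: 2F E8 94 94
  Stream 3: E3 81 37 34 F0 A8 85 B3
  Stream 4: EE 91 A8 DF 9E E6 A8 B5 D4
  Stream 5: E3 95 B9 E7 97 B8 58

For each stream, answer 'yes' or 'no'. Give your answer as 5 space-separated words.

Answer: yes yes no no yes

Derivation:
Stream 1: decodes cleanly. VALID
Stream 2: decodes cleanly. VALID
Stream 3: error at byte offset 2. INVALID
Stream 4: error at byte offset 9. INVALID
Stream 5: decodes cleanly. VALID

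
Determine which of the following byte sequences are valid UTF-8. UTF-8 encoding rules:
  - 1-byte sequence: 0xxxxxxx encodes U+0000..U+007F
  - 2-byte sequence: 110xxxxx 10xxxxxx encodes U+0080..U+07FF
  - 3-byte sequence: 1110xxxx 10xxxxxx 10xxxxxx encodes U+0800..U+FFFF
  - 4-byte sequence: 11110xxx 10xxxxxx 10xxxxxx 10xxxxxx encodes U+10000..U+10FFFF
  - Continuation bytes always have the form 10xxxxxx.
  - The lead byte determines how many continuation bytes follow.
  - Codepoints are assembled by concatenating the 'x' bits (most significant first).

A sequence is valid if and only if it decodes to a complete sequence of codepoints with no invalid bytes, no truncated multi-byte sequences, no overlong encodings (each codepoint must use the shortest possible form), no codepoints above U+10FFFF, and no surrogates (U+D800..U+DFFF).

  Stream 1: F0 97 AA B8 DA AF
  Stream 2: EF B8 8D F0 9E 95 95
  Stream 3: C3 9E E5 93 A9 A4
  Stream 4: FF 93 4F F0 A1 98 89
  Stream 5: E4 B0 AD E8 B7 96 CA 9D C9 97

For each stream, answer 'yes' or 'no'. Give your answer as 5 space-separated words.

Answer: yes yes no no yes

Derivation:
Stream 1: decodes cleanly. VALID
Stream 2: decodes cleanly. VALID
Stream 3: error at byte offset 5. INVALID
Stream 4: error at byte offset 0. INVALID
Stream 5: decodes cleanly. VALID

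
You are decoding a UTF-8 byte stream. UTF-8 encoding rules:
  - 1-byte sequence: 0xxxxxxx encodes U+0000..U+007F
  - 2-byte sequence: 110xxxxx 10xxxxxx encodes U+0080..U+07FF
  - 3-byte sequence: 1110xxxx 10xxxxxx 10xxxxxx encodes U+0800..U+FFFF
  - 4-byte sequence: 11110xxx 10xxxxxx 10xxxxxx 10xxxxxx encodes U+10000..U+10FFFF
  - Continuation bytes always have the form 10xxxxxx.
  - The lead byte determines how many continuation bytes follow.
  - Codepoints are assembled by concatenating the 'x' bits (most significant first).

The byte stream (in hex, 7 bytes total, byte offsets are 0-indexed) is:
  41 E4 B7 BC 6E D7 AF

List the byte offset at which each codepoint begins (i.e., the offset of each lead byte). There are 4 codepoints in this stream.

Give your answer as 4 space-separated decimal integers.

Byte[0]=41: 1-byte ASCII. cp=U+0041
Byte[1]=E4: 3-byte lead, need 2 cont bytes. acc=0x4
Byte[2]=B7: continuation. acc=(acc<<6)|0x37=0x137
Byte[3]=BC: continuation. acc=(acc<<6)|0x3C=0x4DFC
Completed: cp=U+4DFC (starts at byte 1)
Byte[4]=6E: 1-byte ASCII. cp=U+006E
Byte[5]=D7: 2-byte lead, need 1 cont bytes. acc=0x17
Byte[6]=AF: continuation. acc=(acc<<6)|0x2F=0x5EF
Completed: cp=U+05EF (starts at byte 5)

Answer: 0 1 4 5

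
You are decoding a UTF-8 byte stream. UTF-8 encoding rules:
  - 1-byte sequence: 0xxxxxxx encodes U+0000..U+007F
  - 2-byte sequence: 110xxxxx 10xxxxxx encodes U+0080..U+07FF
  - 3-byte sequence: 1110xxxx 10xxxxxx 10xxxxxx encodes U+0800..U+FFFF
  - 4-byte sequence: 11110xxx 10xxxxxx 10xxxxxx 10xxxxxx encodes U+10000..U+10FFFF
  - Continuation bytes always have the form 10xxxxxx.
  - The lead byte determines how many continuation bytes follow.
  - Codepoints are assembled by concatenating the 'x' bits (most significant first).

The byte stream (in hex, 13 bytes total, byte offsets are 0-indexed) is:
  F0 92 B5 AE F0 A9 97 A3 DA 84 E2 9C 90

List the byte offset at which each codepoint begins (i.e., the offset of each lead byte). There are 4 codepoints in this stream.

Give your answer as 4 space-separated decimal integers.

Answer: 0 4 8 10

Derivation:
Byte[0]=F0: 4-byte lead, need 3 cont bytes. acc=0x0
Byte[1]=92: continuation. acc=(acc<<6)|0x12=0x12
Byte[2]=B5: continuation. acc=(acc<<6)|0x35=0x4B5
Byte[3]=AE: continuation. acc=(acc<<6)|0x2E=0x12D6E
Completed: cp=U+12D6E (starts at byte 0)
Byte[4]=F0: 4-byte lead, need 3 cont bytes. acc=0x0
Byte[5]=A9: continuation. acc=(acc<<6)|0x29=0x29
Byte[6]=97: continuation. acc=(acc<<6)|0x17=0xA57
Byte[7]=A3: continuation. acc=(acc<<6)|0x23=0x295E3
Completed: cp=U+295E3 (starts at byte 4)
Byte[8]=DA: 2-byte lead, need 1 cont bytes. acc=0x1A
Byte[9]=84: continuation. acc=(acc<<6)|0x04=0x684
Completed: cp=U+0684 (starts at byte 8)
Byte[10]=E2: 3-byte lead, need 2 cont bytes. acc=0x2
Byte[11]=9C: continuation. acc=(acc<<6)|0x1C=0x9C
Byte[12]=90: continuation. acc=(acc<<6)|0x10=0x2710
Completed: cp=U+2710 (starts at byte 10)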